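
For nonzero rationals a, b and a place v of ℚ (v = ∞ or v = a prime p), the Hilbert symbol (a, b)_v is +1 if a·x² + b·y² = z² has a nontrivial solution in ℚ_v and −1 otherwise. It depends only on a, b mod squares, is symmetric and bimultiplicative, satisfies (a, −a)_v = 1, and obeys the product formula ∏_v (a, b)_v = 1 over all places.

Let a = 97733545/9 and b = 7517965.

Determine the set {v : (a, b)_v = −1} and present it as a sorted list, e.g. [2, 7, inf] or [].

(a, b) ≡ (578305, 44485) mod (ℚ^×)²; places V = {2, 3, 5, 7, 13, 31, 41, ∞}.
(a,b)_5: α=1, u≡1; β=1, v≡3 (mod 5); (1|5)=+1, (3|5)=-1; sign (−1)^0·+1^1·-1^1 = -1.
(a,b)_7: α=1, u≡4; β=1, v≡6 (mod 7); (4|7)=+1, (6|7)=-1; sign (−1)^1·+1^1·-1^1 = +1.
(a,b)_31: α=1, u≡27; β=1, v≡2 (mod 31); (27|31)=-1, (2|31)=+1; sign (−1)^1·-1^1·+1^1 = +1.
(a,b)_∞: sgn(578305)=+, sgn(44485)=+, so +1.
(a,b)_2: α=0, β=0; u≡1, v≡5 (mod 8); ε(u)ε(v)=0·0, αω(v)=0·1, βω(u)=0·0; sum ≡ 0  ⇒  +1.
(a,b)_13: α=3, u≡10; β=2, v≡12 (mod 13); (10|13)=+1, (12|13)=+1; sign (−1)^0·+1^2·+1^3 = +1.
(a,b)_41: α=1, u≡37; β=1, v≡13 (mod 41); (37|41)=+1, (13|41)=-1; sign (−1)^0·+1^1·-1^1 = -1.
(a,b)_3: α=-2, u≡1; β=0, v≡1 (mod 3); (1|3)=+1, (1|3)=+1; sign (−1)^0·+1^0·+1^-2 = +1.
Ram(578305, 44485) = {5, 41}; no ℚ_5-point on the conic.

[5, 41]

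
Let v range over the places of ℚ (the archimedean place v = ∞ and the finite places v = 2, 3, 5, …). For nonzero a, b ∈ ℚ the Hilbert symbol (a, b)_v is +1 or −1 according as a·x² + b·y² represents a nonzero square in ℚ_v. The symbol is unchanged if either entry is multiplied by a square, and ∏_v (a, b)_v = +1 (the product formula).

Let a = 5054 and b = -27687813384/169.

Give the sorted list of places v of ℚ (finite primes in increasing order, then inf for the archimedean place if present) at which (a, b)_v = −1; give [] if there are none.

(a, b) ≡ (14, -66) mod (ℚ^×)²; places V = {2, 3, 7, 11, 13, 19, ∞}.
(a,b)_11: α=0, u≡5; β=3, v≡3 (mod 11); (5|11)=+1, (3|11)=+1; sign (−1)^0·+1^3·+1^0 = +1.
(a,b)_19: α=2, u≡14; β=2, v≡8 (mod 19); (14|19)=-1, (8|19)=-1; sign (−1)^0·-1^2·-1^2 = +1.
(a,b)_13: α=0, u≡10; β=-2, v≡3 (mod 13); (10|13)=+1, (3|13)=+1; sign (−1)^0·+1^-2·+1^0 = +1.
(a,b)_∞: sgn(14)=+, sgn(-66)=−, so +1.
(a,b)_7: α=1, u≡1; β=4, v≡2 (mod 7); (1|7)=+1, (2|7)=+1; sign (−1)^0·+1^4·+1^1 = +1.
(a,b)_3: α=0, u≡2; β=1, v≡2 (mod 3); (2|3)=-1, (2|3)=-1; sign (−1)^0·-1^1·-1^0 = -1.
(a,b)_2: α=1, β=3; u≡7, v≡7 (mod 8); ε(u)ε(v)=1·1, αω(v)=1·0, βω(u)=3·0; sum ≡ 1  ⇒  -1.
Ram(14, -66) = {2, 3}; no ℚ_2-point on the conic.

[2, 3]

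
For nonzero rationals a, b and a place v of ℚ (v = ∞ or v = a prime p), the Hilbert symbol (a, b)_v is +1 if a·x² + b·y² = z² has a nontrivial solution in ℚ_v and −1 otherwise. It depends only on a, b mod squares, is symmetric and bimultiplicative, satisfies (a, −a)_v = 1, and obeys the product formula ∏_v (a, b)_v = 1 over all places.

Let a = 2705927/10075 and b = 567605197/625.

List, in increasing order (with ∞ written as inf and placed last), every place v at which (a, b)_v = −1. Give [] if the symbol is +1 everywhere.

[23, 29]

Mod squares: a ≡ 9269, b ≡ 493. Check v ∈ {∞, 2, 5, 7, 13, 17, 23, 29, 31, 37}.
v=17: a=17^0·(≡8), b=17^1·(≡5) mod 17; (8|17)=+1, (5|17)=-1; (−1)^{0·1·8}·(+1)^1·(-1)^0 = +1.
v=31: a=31^-1·(≡2), b=31^0·(≡19) mod 31; (2|31)=+1, (19|31)=+1; (−1)^{-1·0·15}·(+1)^0·(+1)^-1 = +1.
v=2: v_2(a)=0, v_2(b)=0; units ≡ 5, 5 (mod 8); ε·ε+αω+βω = 0·0+0·1+0·1 ≡ 0  ⇒  (a,b)_2 = +1.
v=5: a=5^-2·(≡4), b=5^-4·(≡2) mod 5; (4|5)=+1, (2|5)=-1; (−1)^{-2·-4·2}·(+1)^-4·(-1)^-2 = +1.
v=∞: 9269 > 0 and 493 > 0  ⇒  (a,b)_∞ = +1.
v=23: a=23^1·(≡4), b=23^0·(≡22) mod 23; (4|23)=+1, (22|23)=-1; (−1)^{1·0·11}·(+1)^0·(-1)^1 = -1.
v=13: a=13^-1·(≡2), b=13^0·(≡3) mod 13; (2|13)=-1, (3|13)=+1; (−1)^{-1·0·6}·(-1)^0·(+1)^-1 = +1.
v=29: a=29^0·(≡2), b=29^3·(≡10) mod 29; (2|29)=-1, (10|29)=-1; (−1)^{0·3·14}·(-1)^3·(-1)^0 = -1.
v=37: a=37^0·(≡14), b=37^2·(≡30) mod 37; (14|37)=-1, (30|37)=+1; (−1)^{0·2·18}·(-1)^2·(+1)^0 = +1.
v=7: a=7^6·(≡1), b=7^0·(≡6) mod 7; (1|7)=+1, (6|7)=-1; (−1)^{6·0·3}·(+1)^0·(-1)^6 = +1.
Ram(9269, 493) = {23, 29}; no ℚ_23-point on the conic.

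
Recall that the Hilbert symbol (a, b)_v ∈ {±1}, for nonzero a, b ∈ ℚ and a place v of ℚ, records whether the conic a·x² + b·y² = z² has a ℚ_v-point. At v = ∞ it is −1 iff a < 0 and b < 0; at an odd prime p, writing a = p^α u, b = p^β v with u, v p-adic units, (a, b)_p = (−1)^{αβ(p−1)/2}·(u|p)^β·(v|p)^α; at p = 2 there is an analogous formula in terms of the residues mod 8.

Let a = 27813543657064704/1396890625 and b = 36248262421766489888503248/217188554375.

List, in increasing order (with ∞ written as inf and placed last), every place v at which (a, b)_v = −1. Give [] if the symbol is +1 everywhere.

Mod squares: a ≡ 41, b ≡ 22011. Check v ∈ {∞, 2, 3, 5, 7, 11, 13, 23, 29, 41}.
v=11: a=11^2·(≡6), b=11^3·(≡10) mod 11; (6|11)=-1, (10|11)=-1; (−1)^{2·3·5}·(-1)^3·(-1)^2 = -1.
v=2: v_2(a)=8, v_2(b)=4; units ≡ 1, 3 (mod 8); ε·ε+αω+βω = 0·1+8·1+4·0 ≡ 0  ⇒  (a,b)_2 = +1.
v=7: a=7^2·(≡5), b=7^2·(≡3) mod 7; (5|7)=-1, (3|7)=-1; (−1)^{2·2·3}·(-1)^2·(-1)^2 = +1.
v=29: a=29^2·(≡11), b=29^3·(≡5) mod 29; (11|29)=-1, (5|29)=+1; (−1)^{2·3·14}·(-1)^3·(+1)^2 = -1.
v=5: a=5^-6·(≡4), b=5^-4·(≡4) mod 5; (4|5)=+1, (4|5)=+1; (−1)^{-6·-4·2}·(+1)^-4·(+1)^-6 = +1.
v=3: a=3^12·(≡2), b=3^25·(≡2) mod 3; (2|3)=-1, (2|3)=-1; (−1)^{12·25·1}·(-1)^25·(-1)^12 = -1.
v=41: a=41^1·(≡40), b=41^2·(≡12) mod 41; (40|41)=+1, (12|41)=-1; (−1)^{1·2·20}·(+1)^2·(-1)^1 = -1.
v=23: a=23^-2·(≡13), b=23^-3·(≡17) mod 23; (13|23)=+1, (17|23)=-1; (−1)^{-2·-3·11}·(+1)^-3·(-1)^-2 = +1.
v=∞: 41 > 0 and 22011 > 0  ⇒  (a,b)_∞ = +1.
v=13: a=13^-2·(≡8), b=13^-4·(≡7) mod 13; (8|13)=-1, (7|13)=-1; (−1)^{-2·-4·6}·(-1)^-4·(-1)^-2 = +1.
Ram(41, 22011) = {3, 11, 29, 41}; no ℚ_3-point on the conic.

[3, 11, 29, 41]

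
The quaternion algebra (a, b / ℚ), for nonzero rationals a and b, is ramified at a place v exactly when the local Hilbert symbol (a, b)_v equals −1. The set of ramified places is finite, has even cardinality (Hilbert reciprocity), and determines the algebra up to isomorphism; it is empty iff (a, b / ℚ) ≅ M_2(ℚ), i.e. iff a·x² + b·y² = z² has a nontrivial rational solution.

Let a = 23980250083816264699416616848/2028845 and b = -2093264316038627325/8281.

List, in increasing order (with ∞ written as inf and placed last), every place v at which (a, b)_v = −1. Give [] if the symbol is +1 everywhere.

(a, b) ≡ (728365, -1517) mod (ℚ^×)²; places V = {2, 3, 5, 7, 11, 13, 17, 19, 37, 41, ∞}.
(a,b)_41: α=5, u≡34; β=3, v≡5 (mod 41); (34|41)=-1, (5|41)=+1; sign (−1)^0·-1^3·+1^5 = -1.
(a,b)_3: α=6, u≡1; β=2, v≡1 (mod 3); (1|3)=+1, (1|3)=+1; sign (−1)^0·+1^2·+1^6 = +1.
(a,b)_∞: sgn(728365)=+, sgn(-1517)=−, so +1.
(a,b)_19: α=3, u≡8; β=2, v≡3 (mod 19); (8|19)=-1, (3|19)=-1; sign (−1)^0·-1^2·-1^3 = -1.
(a,b)_5: α=-1, u≡2; β=2, v≡2 (mod 5); (2|5)=-1, (2|5)=-1; sign (−1)^0·-1^2·-1^-1 = -1.
(a,b)_37: α=2, u≡13; β=1, v≡30 (mod 37); (13|37)=-1, (30|37)=+1; sign (−1)^0·-1^1·+1^2 = -1.
(a,b)_17: α=5, u≡12; β=4, v≡9 (mod 17); (12|17)=-1, (9|17)=+1; sign (−1)^0·-1^4·+1^5 = +1.
(a,b)_13: α=-2, u≡3; β=-2, v≡3 (mod 13); (3|13)=+1, (3|13)=+1; sign (−1)^0·+1^-2·+1^-2 = +1.
(a,b)_7: α=-4, u≡1; β=-2, v≡1 (mod 7); (1|7)=+1, (1|7)=+1; sign (−1)^0·+1^-2·+1^-4 = +1.
(a,b)_11: α=3, u≡2; β=2, v≡9 (mod 11); (2|11)=-1, (9|11)=+1; sign (−1)^0·-1^2·+1^3 = +1.
(a,b)_2: α=4, β=0; u≡5, v≡3 (mod 8); ε(u)ε(v)=0·1, αω(v)=4·1, βω(u)=0·1; sum ≡ 0  ⇒  +1.
Ram(728365, -1517) = {5, 19, 37, 41}; no ℚ_5-point on the conic.

[5, 19, 37, 41]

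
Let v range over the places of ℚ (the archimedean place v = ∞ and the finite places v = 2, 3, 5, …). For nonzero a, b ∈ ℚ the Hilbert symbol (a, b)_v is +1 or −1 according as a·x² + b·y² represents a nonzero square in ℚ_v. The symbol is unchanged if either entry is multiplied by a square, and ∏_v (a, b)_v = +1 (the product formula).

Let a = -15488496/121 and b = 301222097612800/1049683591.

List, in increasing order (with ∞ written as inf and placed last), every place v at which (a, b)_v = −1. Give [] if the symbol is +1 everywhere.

Mod squares: a ≡ -11951, b ≡ 7657. Check v ∈ {∞, 2, 3, 5, 7, 11, 13, 17, 19, 23, 29, 31, 37}.
v=29: a=29^0·(≡17), b=29^2·(≡13) mod 29; (17|29)=-1, (13|29)=+1; (−1)^{0·2·14}·(-1)^2·(+1)^0 = +1.
v=17: a=17^1·(≡5), b=17^2·(≡3) mod 17; (5|17)=-1, (3|17)=-1; (−1)^{1·2·8}·(-1)^2·(-1)^1 = -1.
v=5: a=5^0·(≡4), b=5^2·(≡2) mod 5; (4|5)=+1, (2|5)=-1; (−1)^{0·2·2}·(+1)^2·(-1)^0 = +1.
v=31: a=31^0·(≡30), b=31^-1·(≡17) mod 31; (30|31)=-1, (17|31)=-1; (−1)^{0·-1·15}·(-1)^-1·(-1)^0 = -1.
v=3: a=3^4·(≡1), b=3^0·(≡1) mod 3; (1|3)=+1, (1|3)=+1; (−1)^{4·0·1}·(+1)^0·(+1)^4 = +1.
v=19: a=19^1·(≡7), b=19^1·(≡6) mod 19; (7|19)=+1, (6|19)=+1; (−1)^{1·1·9}·(+1)^1·(+1)^1 = -1.
v=23: a=23^0·(≡12), b=23^-4·(≡11) mod 23; (12|23)=+1, (11|23)=-1; (−1)^{0·-4·11}·(+1)^-4·(-1)^0 = +1.
v=11: a=11^-2·(≡10), b=11^-2·(≡5) mod 11; (10|11)=-1, (5|11)=+1; (−1)^{-2·-2·5}·(-1)^-2·(+1)^-2 = +1.
v=∞: -11951 < 0 and 7657 > 0  ⇒  (a,b)_∞ = +1.
v=13: a=13^0·(≡4), b=13^1·(≡12) mod 13; (4|13)=+1, (12|13)=+1; (−1)^{0·1·6}·(+1)^1·(+1)^0 = +1.
v=7: a=7^0·(≡6), b=7^2·(≡6) mod 7; (6|7)=-1, (6|7)=-1; (−1)^{0·2·3}·(-1)^2·(-1)^0 = +1.
v=37: a=37^1·(≡1), b=37^0·(≡5) mod 37; (1|37)=+1, (5|37)=-1; (−1)^{1·0·18}·(+1)^0·(-1)^1 = -1.
v=2: v_2(a)=4, v_2(b)=12; units ≡ 1, 1 (mod 8); ε·ε+αω+βω = 0·0+4·0+12·0 ≡ 0  ⇒  (a,b)_2 = +1.
Ram(-11951, 7657) = {17, 19, 31, 37}; no ℚ_17-point on the conic.

[17, 19, 31, 37]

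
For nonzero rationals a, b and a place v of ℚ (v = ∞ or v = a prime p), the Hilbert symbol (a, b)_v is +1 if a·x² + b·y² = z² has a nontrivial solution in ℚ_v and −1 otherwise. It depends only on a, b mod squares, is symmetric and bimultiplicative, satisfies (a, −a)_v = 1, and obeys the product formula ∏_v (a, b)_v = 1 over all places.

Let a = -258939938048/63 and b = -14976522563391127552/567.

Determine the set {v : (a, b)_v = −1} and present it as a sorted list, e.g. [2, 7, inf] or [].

Mod squares: a ≡ -58515611, b ≡ -259. Check v ∈ {∞, 2, 3, 7, 11, 19, 23, 37, 47}.
v=2: v_2(a)=8, v_2(b)=16; units ≡ 5, 5 (mod 8); ε·ε+αω+βω = 0·0+8·1+16·1 ≡ 0  ⇒  (a,b)_2 = +1.
v=7: a=7^-1·(≡3), b=7^-1·(≡3) mod 7; (3|7)=-1, (3|7)=-1; (−1)^{-1·-1·3}·(-1)^-1·(-1)^-1 = -1.
v=11: a=11^3·(≡8), b=11^4·(≡9) mod 11; (8|11)=-1, (9|11)=+1; (−1)^{3·4·5}·(-1)^4·(+1)^3 = +1.
v=23: a=23^1·(≡15), b=23^2·(≡10) mod 23; (15|23)=-1, (10|23)=-1; (−1)^{1·2·11}·(-1)^2·(-1)^1 = -1.
v=∞: -58515611 < 0 and -259 < 0  ⇒  (a,b)_∞ = -1.
v=19: a=19^1·(≡16), b=19^2·(≡9) mod 19; (16|19)=+1, (9|19)=+1; (−1)^{1·2·9}·(+1)^2·(+1)^1 = +1.
v=3: a=3^-2·(≡1), b=3^-4·(≡2) mod 3; (1|3)=+1, (2|3)=-1; (−1)^{-2·-4·1}·(+1)^-4·(-1)^-2 = +1.
v=47: a=47^1·(≡42), b=47^2·(≡5) mod 47; (42|47)=+1, (5|47)=-1; (−1)^{1·2·23}·(+1)^2·(-1)^1 = -1.
v=37: a=37^1·(≡28), b=37^1·(≡21) mod 37; (28|37)=+1, (21|37)=+1; (−1)^{1·1·18}·(+1)^1·(+1)^1 = +1.
Ram(-58515611, -259) = {7, 23, 47, ∞}; no ℚ_7-point on the conic.

[7, 23, 47, inf]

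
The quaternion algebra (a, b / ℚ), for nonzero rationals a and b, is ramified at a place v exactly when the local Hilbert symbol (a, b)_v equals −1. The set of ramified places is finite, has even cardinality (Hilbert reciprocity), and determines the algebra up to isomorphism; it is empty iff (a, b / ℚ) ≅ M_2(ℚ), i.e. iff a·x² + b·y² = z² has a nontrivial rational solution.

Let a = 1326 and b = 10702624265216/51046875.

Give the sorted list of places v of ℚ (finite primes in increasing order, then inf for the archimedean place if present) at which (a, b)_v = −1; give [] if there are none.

[2, 13]

(a, b) ≡ (1326, 663) mod (ℚ^×)²; places V = {2, 3, 5, 11, 13, 17, 23, ∞}.
(a,b)_3: α=1, u≡1; β=-3, v≡2 (mod 3); (1|3)=+1, (2|3)=-1; sign (−1)^1·+1^-3·-1^1 = +1.
(a,b)_2: α=1, β=10; u≡7, v≡7 (mod 8); ε(u)ε(v)=1·1, αω(v)=1·0, βω(u)=10·0; sum ≡ 1  ⇒  -1.
(a,b)_11: α=0, u≡6; β=-2, v≡5 (mod 11); (6|11)=-1, (5|11)=+1; sign (−1)^0·-1^-2·+1^0 = +1.
(a,b)_23: α=0, u≡15; β=4, v≡7 (mod 23); (15|23)=-1, (7|23)=-1; sign (−1)^0·-1^4·-1^0 = +1.
(a,b)_17: α=1, u≡10; β=1, v≡5 (mod 17); (10|17)=-1, (5|17)=-1; sign (−1)^0·-1^1·-1^1 = +1.
(a,b)_5: α=0, u≡1; β=-6, v≡3 (mod 5); (1|5)=+1, (3|5)=-1; sign (−1)^0·+1^-6·-1^0 = +1.
(a,b)_∞: sgn(1326)=+, sgn(663)=+, so +1.
(a,b)_13: α=1, u≡11; β=3, v≡9 (mod 13); (11|13)=-1, (9|13)=+1; sign (−1)^0·-1^3·+1^1 = -1.
Ram(1326, 663) = {2, 13}; no ℚ_2-point on the conic.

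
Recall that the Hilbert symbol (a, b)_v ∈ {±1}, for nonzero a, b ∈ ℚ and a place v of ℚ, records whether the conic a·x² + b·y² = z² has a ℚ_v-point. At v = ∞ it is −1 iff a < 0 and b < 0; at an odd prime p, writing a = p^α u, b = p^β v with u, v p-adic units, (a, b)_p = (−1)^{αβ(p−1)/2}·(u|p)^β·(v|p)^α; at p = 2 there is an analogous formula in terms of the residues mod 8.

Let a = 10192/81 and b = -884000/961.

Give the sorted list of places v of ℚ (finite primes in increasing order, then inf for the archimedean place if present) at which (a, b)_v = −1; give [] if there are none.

(a, b) ≡ (13, -2210) mod (ℚ^×)²; places V = {2, 3, 5, 7, 13, 17, 31, ∞}.
(a,b)_3: α=-4, u≡1; β=0, v≡1 (mod 3); (1|3)=+1, (1|3)=+1; sign (−1)^0·+1^0·+1^-4 = +1.
(a,b)_5: α=0, u≡2; β=3, v≡3 (mod 5); (2|5)=-1, (3|5)=-1; sign (−1)^0·-1^3·-1^0 = -1.
(a,b)_∞: sgn(13)=+, sgn(-2210)=−, so +1.
(a,b)_2: α=4, β=5; u≡5, v≡7 (mod 8); ε(u)ε(v)=0·1, αω(v)=4·0, βω(u)=5·1; sum ≡ 1  ⇒  -1.
(a,b)_7: α=2, u≡3; β=0, v≡1 (mod 7); (3|7)=-1, (1|7)=+1; sign (−1)^0·-1^0·+1^2 = +1.
(a,b)_31: α=0, u≡29; β=-2, v≡27 (mod 31); (29|31)=-1, (27|31)=-1; sign (−1)^0·-1^-2·-1^0 = +1.
(a,b)_13: α=1, u≡10; β=1, v≡10 (mod 13); (10|13)=+1, (10|13)=+1; sign (−1)^0·+1^1·+1^1 = +1.
(a,b)_17: α=0, u≡2; β=1, v≡6 (mod 17); (2|17)=+1, (6|17)=-1; sign (−1)^0·+1^1·-1^0 = +1.
Ram(13, -2210) = {2, 5}; no ℚ_2-point on the conic.

[2, 5]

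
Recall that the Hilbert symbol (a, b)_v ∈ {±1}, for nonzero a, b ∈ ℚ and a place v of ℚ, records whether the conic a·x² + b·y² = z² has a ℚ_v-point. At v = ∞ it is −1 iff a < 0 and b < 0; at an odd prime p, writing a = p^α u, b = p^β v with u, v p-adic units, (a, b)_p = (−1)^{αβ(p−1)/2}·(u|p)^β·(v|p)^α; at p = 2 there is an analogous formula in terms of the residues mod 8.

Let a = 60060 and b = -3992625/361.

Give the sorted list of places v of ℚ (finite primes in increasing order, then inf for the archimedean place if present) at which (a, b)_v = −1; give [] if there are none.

[2, 3, 5, 7]

(a, b) ≡ (15015, -105) mod (ℚ^×)²; places V = {2, 3, 5, 7, 11, 13, 19, ∞}.
(a,b)_5: α=1, u≡2; β=3, v≡4 (mod 5); (2|5)=-1, (4|5)=+1; sign (−1)^0·-1^3·+1^1 = -1.
(a,b)_7: α=1, u≡5; β=1, v≡5 (mod 7); (5|7)=-1, (5|7)=-1; sign (−1)^1·-1^1·-1^1 = -1.
(a,b)_3: α=1, u≡1; β=3, v≡1 (mod 3); (1|3)=+1, (1|3)=+1; sign (−1)^1·+1^3·+1^1 = -1.
(a,b)_19: α=0, u≡1; β=-2, v≡16 (mod 19); (1|19)=+1, (16|19)=+1; sign (−1)^0·+1^-2·+1^0 = +1.
(a,b)_11: α=1, u≡4; β=0, v≡5 (mod 11); (4|11)=+1, (5|11)=+1; sign (−1)^0·+1^0·+1^1 = +1.
(a,b)_13: α=1, u≡5; β=2, v≡10 (mod 13); (5|13)=-1, (10|13)=+1; sign (−1)^0·-1^2·+1^1 = +1.
(a,b)_2: α=2, β=0; u≡7, v≡7 (mod 8); ε(u)ε(v)=1·1, αω(v)=2·0, βω(u)=0·0; sum ≡ 1  ⇒  -1.
(a,b)_∞: sgn(15015)=+, sgn(-105)=−, so +1.
|Ram(15015, -105)| = 4, even; anisotropic at {2, 3, 5, 7}.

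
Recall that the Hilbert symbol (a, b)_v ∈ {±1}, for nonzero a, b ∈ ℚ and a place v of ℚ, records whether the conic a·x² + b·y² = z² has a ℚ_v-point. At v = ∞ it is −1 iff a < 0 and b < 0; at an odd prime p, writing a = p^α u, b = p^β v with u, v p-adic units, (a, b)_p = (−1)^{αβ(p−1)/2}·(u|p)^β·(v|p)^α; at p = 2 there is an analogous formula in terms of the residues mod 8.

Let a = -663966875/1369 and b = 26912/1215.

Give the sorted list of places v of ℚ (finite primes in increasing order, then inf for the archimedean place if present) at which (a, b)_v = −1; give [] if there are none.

(a, b) ≡ (-1062347, 30) mod (ℚ^×)²; places V = {2, 3, 5, 11, 13, 17, 19, 23, 29, 37, ∞}.
(a,b)_13: α=1, u≡3; β=0, v≡9 (mod 13); (3|13)=+1, (9|13)=+1; sign (−1)^0·+1^0·+1^1 = +1.
(a,b)_∞: sgn(-1062347)=−, sgn(30)=+, so +1.
(a,b)_29: α=0, u≡17; β=2, v≡28 (mod 29); (17|29)=-1, (28|29)=+1; sign (−1)^0·-1^2·+1^0 = +1.
(a,b)_2: α=0, β=5; u≡5, v≡7 (mod 8); ε(u)ε(v)=0·1, αω(v)=0·0, βω(u)=5·1; sum ≡ 1  ⇒  -1.
(a,b)_17: α=1, u≡9; β=0, v≡15 (mod 17); (9|17)=+1, (15|17)=+1; sign (−1)^0·+1^0·+1^1 = +1.
(a,b)_3: α=0, u≡1; β=-5, v≡1 (mod 3); (1|3)=+1, (1|3)=+1; sign (−1)^0·+1^-5·+1^0 = +1.
(a,b)_23: α=1, u≡6; β=0, v≡11 (mod 23); (6|23)=+1, (11|23)=-1; sign (−1)^0·+1^0·-1^1 = -1.
(a,b)_37: α=-2, u≡12; β=0, v≡4 (mod 37); (12|37)=+1, (4|37)=+1; sign (−1)^0·+1^0·+1^-2 = +1.
(a,b)_5: α=4, u≡2; β=-1, v≡4 (mod 5); (2|5)=-1, (4|5)=+1; sign (−1)^0·-1^-1·+1^4 = -1.
(a,b)_11: α=1, u≡1; β=0, v≡10 (mod 11); (1|11)=+1, (10|11)=-1; sign (−1)^0·+1^0·-1^1 = -1.
(a,b)_19: α=1, u≡11; β=0, v≡11 (mod 19); (11|19)=+1, (11|19)=+1; sign (−1)^0·+1^0·+1^1 = +1.
|Ram(-1062347, 30)| = 4, even; anisotropic at {2, 5, 11, 23}.

[2, 5, 11, 23]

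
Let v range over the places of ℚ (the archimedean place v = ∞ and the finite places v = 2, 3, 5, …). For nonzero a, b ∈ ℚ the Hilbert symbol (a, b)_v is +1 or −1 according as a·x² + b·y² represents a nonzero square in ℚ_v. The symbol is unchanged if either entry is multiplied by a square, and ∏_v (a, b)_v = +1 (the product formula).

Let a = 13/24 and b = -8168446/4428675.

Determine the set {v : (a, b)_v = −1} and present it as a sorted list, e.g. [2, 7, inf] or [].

[3, 13]

Mod squares: a ≡ 78, b ≡ -858. Check v ∈ {∞, 2, 3, 5, 11, 13}.
v=2: v_2(a)=-3, v_2(b)=1; units ≡ 7, 3 (mod 8); ε·ε+αω+βω = 1·1+-3·1+1·0 ≡ 0  ⇒  (a,b)_2 = +1.
v=11: a=11^0·(≡1), b=11^1·(≡10) mod 11; (1|11)=+1, (10|11)=-1; (−1)^{0·1·5}·(+1)^1·(-1)^0 = +1.
v=∞: 78 > 0 and -858 < 0  ⇒  (a,b)_∞ = +1.
v=5: a=5^0·(≡2), b=5^-2·(≡2) mod 5; (2|5)=-1, (2|5)=-1; (−1)^{0·-2·2}·(-1)^-2·(-1)^0 = +1.
v=3: a=3^-1·(≡2), b=3^-11·(≡2) mod 3; (2|3)=-1, (2|3)=-1; (−1)^{-1·-11·1}·(-1)^-11·(-1)^-1 = -1.
v=13: a=13^1·(≡6), b=13^5·(≡1) mod 13; (6|13)=-1, (1|13)=+1; (−1)^{1·5·6}·(-1)^5·(+1)^1 = -1.
Ram(78, -858) = {3, 13}; no ℚ_3-point on the conic.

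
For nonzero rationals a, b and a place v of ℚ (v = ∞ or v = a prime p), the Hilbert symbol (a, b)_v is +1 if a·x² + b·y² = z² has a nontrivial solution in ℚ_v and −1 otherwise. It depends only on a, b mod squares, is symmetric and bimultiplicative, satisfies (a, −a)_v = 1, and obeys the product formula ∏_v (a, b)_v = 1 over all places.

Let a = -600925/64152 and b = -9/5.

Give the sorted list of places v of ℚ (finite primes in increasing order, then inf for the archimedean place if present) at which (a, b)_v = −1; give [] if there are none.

(a, b) ≡ (-286, -5) mod (ℚ^×)²; places V = {2, 3, 5, 11, 13, 43, ∞}.
(a,b)_∞: sgn(-286)=−, sgn(-5)=−, so -1.
(a,b)_11: α=-1, u≡8; β=0, v≡7 (mod 11); (8|11)=-1, (7|11)=-1; sign (−1)^0·-1^0·-1^-1 = -1.
(a,b)_2: α=-3, β=0; u≡1, v≡3 (mod 8); ε(u)ε(v)=0·1, αω(v)=-3·1, βω(u)=0·0; sum ≡ 1  ⇒  -1.
(a,b)_5: α=2, u≡4; β=-1, v≡1 (mod 5); (4|5)=+1, (1|5)=+1; sign (−1)^0·+1^-1·+1^2 = +1.
(a,b)_43: α=2, u≡6; β=0, v≡24 (mod 43); (6|43)=+1, (24|43)=+1; sign (−1)^0·+1^0·+1^2 = +1.
(a,b)_3: α=-6, u≡2; β=2, v≡1 (mod 3); (2|3)=-1, (1|3)=+1; sign (−1)^0·-1^2·+1^-6 = +1.
(a,b)_13: α=1, u≡12; β=0, v≡6 (mod 13); (12|13)=+1, (6|13)=-1; sign (−1)^0·+1^0·-1^1 = -1.
|Ram(-286, -5)| = 4, even; anisotropic at {2, 11, 13, ∞}.

[2, 11, 13, inf]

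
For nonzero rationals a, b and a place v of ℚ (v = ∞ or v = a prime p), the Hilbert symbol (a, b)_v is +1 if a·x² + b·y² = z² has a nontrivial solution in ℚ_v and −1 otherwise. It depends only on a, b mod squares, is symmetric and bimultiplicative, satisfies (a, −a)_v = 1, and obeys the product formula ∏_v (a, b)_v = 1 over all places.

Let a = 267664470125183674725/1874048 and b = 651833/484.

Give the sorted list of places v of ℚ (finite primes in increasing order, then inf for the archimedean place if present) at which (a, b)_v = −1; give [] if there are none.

(a, b) ≡ (4218, 3857) mod (ℚ^×)²; places V = {2, 3, 5, 7, 11, 13, 19, 29, 37, ∞}.
(a,b)_37: α=1, u≡10; β=0, v≡26 (mod 37); (10|37)=+1, (26|37)=+1; sign (−1)^0·+1^0·+1^1 = +1.
(a,b)_3: α=1, u≡2; β=0, v≡2 (mod 3); (2|3)=-1, (2|3)=-1; sign (−1)^0·-1^0·-1^1 = -1.
(a,b)_∞: sgn(4218)=+, sgn(3857)=+, so +1.
(a,b)_5: α=2, u≡3; β=0, v≡2 (mod 5); (3|5)=-1, (2|5)=-1; sign (−1)^0·-1^0·-1^2 = +1.
(a,b)_19: α=3, u≡13; β=1, v≡14 (mod 19); (13|19)=-1, (14|19)=-1; sign (−1)^1·-1^1·-1^3 = -1.
(a,b)_11: α=-4, u≡4; β=-2, v≡7 (mod 11); (4|11)=+1, (7|11)=-1; sign (−1)^0·+1^-2·-1^-4 = +1.
(a,b)_7: α=6, u≡4; β=1, v≡5 (mod 7); (4|7)=+1, (5|7)=-1; sign (−1)^0·+1^1·-1^6 = +1.
(a,b)_2: α=-7, β=-2; u≡5, v≡1 (mod 8); ε(u)ε(v)=0·0, αω(v)=-7·0, βω(u)=-2·1; sum ≡ 0  ⇒  +1.
(a,b)_13: α=2, u≡11; β=2, v≡3 (mod 13); (11|13)=-1, (3|13)=+1; sign (−1)^0·-1^2·+1^2 = +1.
(a,b)_29: α=4, u≡20; β=1, v≡3 (mod 29); (20|29)=+1, (3|29)=-1; sign (−1)^0·+1^1·-1^4 = +1.
Ram(4218, 3857) = {3, 19}; no ℚ_3-point on the conic.

[3, 19]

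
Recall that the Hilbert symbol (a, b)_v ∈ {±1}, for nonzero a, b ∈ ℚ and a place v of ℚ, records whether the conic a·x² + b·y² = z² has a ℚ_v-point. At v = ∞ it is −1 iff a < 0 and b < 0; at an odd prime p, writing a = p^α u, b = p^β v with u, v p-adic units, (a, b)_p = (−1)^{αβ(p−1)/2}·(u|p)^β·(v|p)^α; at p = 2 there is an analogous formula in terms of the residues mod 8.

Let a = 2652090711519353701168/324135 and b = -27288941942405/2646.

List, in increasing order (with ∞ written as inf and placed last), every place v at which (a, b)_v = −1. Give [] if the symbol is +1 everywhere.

[2, 3]

Mod squares: a ≡ 2805, b ≡ -30. Check v ∈ {∞, 2, 3, 5, 7, 11, 13, 17, 31}.
v=∞: 2805 > 0 and -30 < 0  ⇒  (a,b)_∞ = +1.
v=3: a=3^-3·(≡2), b=3^-3·(≡2) mod 3; (2|3)=-1, (2|3)=-1; (−1)^{-3·-3·1}·(-1)^-3·(-1)^-3 = -1.
v=17: a=17^3·(≡6), b=17^2·(≡1) mod 17; (6|17)=-1, (1|17)=+1; (−1)^{3·2·8}·(-1)^2·(+1)^3 = +1.
v=5: a=5^-1·(≡4), b=5^1·(≡4) mod 5; (4|5)=+1, (4|5)=+1; (−1)^{-1·1·2}·(+1)^1·(+1)^-1 = +1.
v=2: v_2(a)=4, v_2(b)=-1; units ≡ 5, 1 (mod 8); ε·ε+αω+βω = 0·0+4·0+-1·1 ≡ 1  ⇒  (a,b)_2 = -1.
v=7: a=7^-4·(≡6), b=7^-2·(≡5) mod 7; (6|7)=-1, (5|7)=-1; (−1)^{-4·-2·3}·(-1)^-2·(-1)^-4 = +1.
v=13: a=13^4·(≡9), b=13^2·(≡10) mod 13; (9|13)=+1, (10|13)=+1; (−1)^{4·2·6}·(+1)^2·(+1)^4 = +1.
v=11: a=11^3·(≡10), b=11^2·(≡5) mod 11; (10|11)=-1, (5|11)=+1; (−1)^{3·2·5}·(-1)^2·(+1)^3 = +1.
v=31: a=31^6·(≡26), b=31^4·(≡19) mod 31; (26|31)=-1, (19|31)=+1; (−1)^{6·4·15}·(-1)^4·(+1)^6 = +1.
Ram(2805, -30) = {2, 3}; no ℚ_2-point on the conic.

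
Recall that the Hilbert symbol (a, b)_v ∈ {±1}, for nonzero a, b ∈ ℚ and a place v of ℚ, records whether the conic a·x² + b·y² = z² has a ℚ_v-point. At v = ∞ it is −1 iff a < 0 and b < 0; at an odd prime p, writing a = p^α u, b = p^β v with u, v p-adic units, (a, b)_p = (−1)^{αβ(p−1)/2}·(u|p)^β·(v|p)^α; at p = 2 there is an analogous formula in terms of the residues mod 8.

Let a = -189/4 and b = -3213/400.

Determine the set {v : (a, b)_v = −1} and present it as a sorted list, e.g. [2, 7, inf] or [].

[2, inf]

(a, b) ≡ (-21, -357) mod (ℚ^×)²; places V = {2, 3, 5, 7, 17, ∞}.
(a,b)_3: α=3, u≡2; β=3, v≡1 (mod 3); (2|3)=-1, (1|3)=+1; sign (−1)^1·-1^3·+1^3 = +1.
(a,b)_17: α=0, u≡8; β=1, v≡13 (mod 17); (8|17)=+1, (13|17)=+1; sign (−1)^0·+1^1·+1^0 = +1.
(a,b)_∞: sgn(-21)=−, sgn(-357)=−, so -1.
(a,b)_7: α=1, u≡2; β=1, v≡3 (mod 7); (2|7)=+1, (3|7)=-1; sign (−1)^1·+1^1·-1^1 = +1.
(a,b)_5: α=0, u≡4; β=-2, v≡2 (mod 5); (4|5)=+1, (2|5)=-1; sign (−1)^0·+1^-2·-1^0 = +1.
(a,b)_2: α=-2, β=-4; u≡3, v≡3 (mod 8); ε(u)ε(v)=1·1, αω(v)=-2·1, βω(u)=-4·1; sum ≡ 1  ⇒  -1.
(-21, -357 / ℚ) ramifies at {2, ∞}: a division algebra.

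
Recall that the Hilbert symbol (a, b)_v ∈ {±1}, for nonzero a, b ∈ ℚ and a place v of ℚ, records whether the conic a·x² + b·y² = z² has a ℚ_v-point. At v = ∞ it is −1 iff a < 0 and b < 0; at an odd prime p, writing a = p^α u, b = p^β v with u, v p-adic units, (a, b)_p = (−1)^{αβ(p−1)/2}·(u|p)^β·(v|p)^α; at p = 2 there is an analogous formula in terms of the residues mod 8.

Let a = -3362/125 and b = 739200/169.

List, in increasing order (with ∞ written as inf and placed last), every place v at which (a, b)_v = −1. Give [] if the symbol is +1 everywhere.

Mod squares: a ≡ -10, b ≡ 462. Check v ∈ {∞, 2, 3, 5, 7, 11, 13, 41}.
v=13: a=13^0·(≡12), b=13^-2·(≡7) mod 13; (12|13)=+1, (7|13)=-1; (−1)^{0·-2·6}·(+1)^-2·(-1)^0 = +1.
v=3: a=3^0·(≡2), b=3^1·(≡1) mod 3; (2|3)=-1, (1|3)=+1; (−1)^{0·1·1}·(-1)^1·(+1)^0 = -1.
v=2: v_2(a)=1, v_2(b)=7; units ≡ 3, 7 (mod 8); ε·ε+αω+βω = 1·1+1·0+7·1 ≡ 0  ⇒  (a,b)_2 = +1.
v=7: a=7^0·(≡2), b=7^1·(≡5) mod 7; (2|7)=+1, (5|7)=-1; (−1)^{0·1·3}·(+1)^1·(-1)^0 = +1.
v=11: a=11^0·(≡1), b=11^1·(≡3) mod 11; (1|11)=+1, (3|11)=+1; (−1)^{0·1·5}·(+1)^1·(+1)^0 = +1.
v=5: a=5^-3·(≡3), b=5^2·(≡2) mod 5; (3|5)=-1, (2|5)=-1; (−1)^{-3·2·2}·(-1)^2·(-1)^-3 = -1.
v=41: a=41^2·(≡40), b=41^0·(≡35) mod 41; (40|41)=+1, (35|41)=-1; (−1)^{2·0·20}·(+1)^0·(-1)^2 = +1.
v=∞: -10 < 0 and 462 > 0  ⇒  (a,b)_∞ = +1.
(-10, 462 / ℚ) ramifies at {3, 5}: a division algebra.

[3, 5]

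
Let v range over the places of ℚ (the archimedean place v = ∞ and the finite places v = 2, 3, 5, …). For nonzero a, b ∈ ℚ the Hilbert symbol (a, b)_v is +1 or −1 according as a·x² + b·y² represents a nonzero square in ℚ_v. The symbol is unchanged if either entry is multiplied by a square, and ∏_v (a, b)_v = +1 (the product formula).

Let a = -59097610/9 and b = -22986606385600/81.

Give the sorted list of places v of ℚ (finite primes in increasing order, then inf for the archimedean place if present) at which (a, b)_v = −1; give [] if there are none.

(a, b) ≡ (-10, -2431) mod (ℚ^×)²; places V = {2, 3, 5, 11, 13, 17, ∞}.
(a,b)_3: α=-2, u≡2; β=-4, v≡2 (mod 3); (2|3)=-1, (2|3)=-1; sign (−1)^0·-1^-4·-1^-2 = +1.
(a,b)_2: α=1, β=6; u≡3, v≡1 (mod 8); ε(u)ε(v)=1·0, αω(v)=1·0, βω(u)=6·1; sum ≡ 0  ⇒  +1.
(a,b)_∞: sgn(-10)=−, sgn(-2431)=−, so -1.
(a,b)_11: α=2, u≡5; β=3, v≡7 (mod 11); (5|11)=+1, (7|11)=-1; sign (−1)^0·+1^3·-1^2 = +1.
(a,b)_5: α=1, u≡2; β=2, v≡1 (mod 5); (2|5)=-1, (1|5)=+1; sign (−1)^0·-1^2·+1^1 = +1.
(a,b)_17: α=2, u≡6; β=3, v≡10 (mod 17); (6|17)=-1, (10|17)=-1; sign (−1)^0·-1^3·-1^2 = -1.
(a,b)_13: α=2, u≡4; β=3, v≡6 (mod 13); (4|13)=+1, (6|13)=-1; sign (−1)^0·+1^3·-1^2 = +1.
(-10, -2431 / ℚ) ramifies at {17, ∞}: a division algebra.

[17, inf]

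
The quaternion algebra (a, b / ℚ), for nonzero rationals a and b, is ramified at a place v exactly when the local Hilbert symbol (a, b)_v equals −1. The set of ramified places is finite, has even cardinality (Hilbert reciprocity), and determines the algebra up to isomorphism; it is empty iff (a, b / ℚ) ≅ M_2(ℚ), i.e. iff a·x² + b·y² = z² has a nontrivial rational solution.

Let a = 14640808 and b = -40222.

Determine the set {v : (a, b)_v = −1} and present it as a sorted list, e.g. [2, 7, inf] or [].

(a, b) ≡ (442, -238) mod (ℚ^×)²; places V = {2, 7, 13, 17, ∞}.
(a,b)_2: α=3, β=1; u≡5, v≡1 (mod 8); ε(u)ε(v)=0·0, αω(v)=3·0, βω(u)=1·1; sum ≡ 1  ⇒  -1.
(a,b)_∞: sgn(442)=+, sgn(-238)=−, so +1.
(a,b)_17: α=1, u≡4; β=1, v≡14 (mod 17); (4|17)=+1, (14|17)=-1; sign (−1)^0·+1^1·-1^1 = -1.
(a,b)_7: α=2, u≡4; β=1, v≡1 (mod 7); (4|7)=+1, (1|7)=+1; sign (−1)^0·+1^1·+1^2 = +1.
(a,b)_13: α=3, u≡8; β=2, v≡9 (mod 13); (8|13)=-1, (9|13)=+1; sign (−1)^0·-1^2·+1^3 = +1.
|Ram(442, -238)| = 2, even; anisotropic at {2, 17}.

[2, 17]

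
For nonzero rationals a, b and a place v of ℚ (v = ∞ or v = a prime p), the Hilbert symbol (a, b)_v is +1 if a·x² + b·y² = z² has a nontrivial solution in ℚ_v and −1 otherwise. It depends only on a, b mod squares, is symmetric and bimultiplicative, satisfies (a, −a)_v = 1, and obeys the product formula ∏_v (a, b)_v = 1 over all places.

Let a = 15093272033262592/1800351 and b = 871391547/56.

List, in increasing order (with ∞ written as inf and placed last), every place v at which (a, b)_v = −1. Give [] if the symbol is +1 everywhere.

[3, 7]

(a, b) ≡ (29393, 42) mod (ℚ^×)²; places V = {2, 3, 7, 13, 17, 19, 23, 41, 43, ∞}.
(a,b)_3: α=-2, u≡2; β=3, v≡2 (mod 3); (2|3)=-1, (2|3)=-1; sign (−1)^0·-1^3·-1^-2 = -1.
(a,b)_∞: sgn(29393)=+, sgn(42)=+, so +1.
(a,b)_13: α=3, u≡4; β=2, v≡3 (mod 13); (4|13)=+1, (3|13)=+1; sign (−1)^0·+1^2·+1^3 = +1.
(a,b)_43: α=2, u≡13; β=0, v≡42 (mod 43); (13|43)=+1, (42|43)=-1; sign (−1)^0·+1^0·-1^2 = +1.
(a,b)_7: α=-1, u≡6; β=-1, v≡5 (mod 7); (6|7)=-1, (5|7)=-1; sign (−1)^1·-1^-1·-1^-1 = -1.
(a,b)_2: α=10, β=-3; u≡1, v≡5 (mod 8); ε(u)ε(v)=0·0, αω(v)=10·1, βω(u)=-3·0; sum ≡ 0  ⇒  +1.
(a,b)_23: α=2, u≡21; β=2, v≡19 (mod 23); (21|23)=-1, (19|23)=-1; sign (−1)^0·-1^2·-1^2 = +1.
(a,b)_19: α=3, u≡15; β=2, v≡9 (mod 19); (15|19)=-1, (9|19)=+1; sign (−1)^0·-1^2·+1^3 = +1.
(a,b)_41: α=-2, u≡36; β=0, v≡1 (mod 41); (36|41)=+1, (1|41)=+1; sign (−1)^0·+1^0·+1^-2 = +1.
(a,b)_17: α=-1, u≡3; β=0, v≡1 (mod 17); (3|17)=-1, (1|17)=+1; sign (−1)^0·-1^0·+1^-1 = +1.
(29393, 42 / ℚ) ramifies at {3, 7}: a division algebra.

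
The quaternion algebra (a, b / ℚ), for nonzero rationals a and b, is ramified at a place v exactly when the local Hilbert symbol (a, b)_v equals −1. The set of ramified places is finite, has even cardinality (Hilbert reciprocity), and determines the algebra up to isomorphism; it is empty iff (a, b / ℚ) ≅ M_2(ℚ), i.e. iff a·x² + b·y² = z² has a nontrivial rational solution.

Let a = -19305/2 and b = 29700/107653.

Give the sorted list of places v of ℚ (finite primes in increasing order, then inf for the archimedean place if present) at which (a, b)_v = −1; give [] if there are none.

[2, 11]

Mod squares: a ≡ -4290, b ≡ 429. Check v ∈ {∞, 2, 3, 5, 7, 11, 13}.
v=2: v_2(a)=-1, v_2(b)=2; units ≡ 7, 5 (mod 8); ε·ε+αω+βω = 1·0+-1·1+2·0 ≡ 1  ⇒  (a,b)_2 = -1.
v=3: a=3^3·(≡1), b=3^3·(≡2) mod 3; (1|3)=+1, (2|3)=-1; (−1)^{3·3·1}·(+1)^3·(-1)^3 = +1.
v=11: a=11^1·(≡8), b=11^1·(≡7) mod 11; (8|11)=-1, (7|11)=-1; (−1)^{1·1·5}·(-1)^1·(-1)^1 = -1.
v=13: a=13^1·(≡5), b=13^-3·(≡6) mod 13; (5|13)=-1, (6|13)=-1; (−1)^{1·-3·6}·(-1)^-3·(-1)^1 = +1.
v=∞: -4290 < 0 and 429 > 0  ⇒  (a,b)_∞ = +1.
v=7: a=7^0·(≡4), b=7^-2·(≡1) mod 7; (4|7)=+1, (1|7)=+1; (−1)^{0·-2·3}·(+1)^-2·(+1)^0 = +1.
v=5: a=5^1·(≡2), b=5^2·(≡1) mod 5; (2|5)=-1, (1|5)=+1; (−1)^{1·2·2}·(-1)^2·(+1)^1 = +1.
|Ram(-4290, 429)| = 2, even; anisotropic at {2, 11}.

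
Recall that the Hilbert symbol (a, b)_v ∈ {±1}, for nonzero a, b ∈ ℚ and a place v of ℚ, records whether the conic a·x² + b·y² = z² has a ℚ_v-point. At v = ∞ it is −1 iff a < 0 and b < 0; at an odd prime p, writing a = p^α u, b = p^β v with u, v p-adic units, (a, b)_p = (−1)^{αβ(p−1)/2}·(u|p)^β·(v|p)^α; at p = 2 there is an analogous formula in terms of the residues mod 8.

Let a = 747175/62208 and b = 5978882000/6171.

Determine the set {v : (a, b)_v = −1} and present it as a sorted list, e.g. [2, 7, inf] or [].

(a, b) ≡ (741, 255) mod (ℚ^×)²; places V = {2, 3, 5, 7, 11, 13, 17, 19, ∞}.
(a,b)_∞: sgn(741)=+, sgn(255)=+, so +1.
(a,b)_11: α=2, u≡5; β=-2, v≡2 (mod 11); (5|11)=+1, (2|11)=-1; sign (−1)^0·+1^-2·-1^2 = +1.
(a,b)_13: α=1, u≡5; β=2, v≡11 (mod 13); (5|13)=-1, (11|13)=-1; sign (−1)^0·-1^2·-1^1 = -1.
(a,b)_17: α=0, u≡5; β=-1, v≡9 (mod 17); (5|17)=-1, (9|17)=+1; sign (−1)^0·-1^-1·+1^0 = -1.
(a,b)_3: α=-5, u≡1; β=-1, v≡1 (mod 3); (1|3)=+1, (1|3)=+1; sign (−1)^1·+1^-1·+1^-5 = -1.
(a,b)_19: α=1, u≡7; β=2, v≡18 (mod 19); (7|19)=+1, (18|19)=-1; sign (−1)^0·+1^2·-1^1 = -1.
(a,b)_7: α=0, u≡5; β=2, v≡5 (mod 7); (5|7)=-1, (5|7)=-1; sign (−1)^0·-1^2·-1^0 = +1.
(a,b)_5: α=2, u≡4; β=3, v≡1 (mod 5); (4|5)=+1, (1|5)=+1; sign (−1)^0·+1^3·+1^2 = +1.
(a,b)_2: α=-8, β=4; u≡5, v≡7 (mod 8); ε(u)ε(v)=0·1, αω(v)=-8·0, βω(u)=4·1; sum ≡ 0  ⇒  +1.
Ram(741, 255) = {3, 13, 17, 19}; no ℚ_3-point on the conic.

[3, 13, 17, 19]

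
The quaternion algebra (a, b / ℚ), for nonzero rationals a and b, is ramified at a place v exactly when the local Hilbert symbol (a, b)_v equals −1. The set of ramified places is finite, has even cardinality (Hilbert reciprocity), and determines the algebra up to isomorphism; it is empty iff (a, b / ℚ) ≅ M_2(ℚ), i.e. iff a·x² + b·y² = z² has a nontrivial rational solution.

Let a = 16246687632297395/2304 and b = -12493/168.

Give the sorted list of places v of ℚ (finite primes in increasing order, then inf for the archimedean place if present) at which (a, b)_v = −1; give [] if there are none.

[3, 13]

(a, b) ≡ (43355, -546) mod (ℚ^×)²; places V = {2, 3, 5, 7, 13, 23, 29, 31, ∞}.
(a,b)_23: α=1, u≡10; β=0, v≡6 (mod 23); (10|23)=-1, (6|23)=+1; sign (−1)^0·-1^0·+1^1 = +1.
(a,b)_7: α=4, u≡2; β=-1, v≡3 (mod 7); (2|7)=+1, (3|7)=-1; sign (−1)^0·+1^-1·-1^4 = +1.
(a,b)_3: α=-2, u≡2; β=-1, v≡1 (mod 3); (2|3)=-1, (1|3)=+1; sign (−1)^0·-1^-1·+1^-2 = -1.
(a,b)_2: α=-8, β=-3; u≡3, v≡7 (mod 8); ε(u)ε(v)=1·1, αω(v)=-8·0, βω(u)=-3·1; sum ≡ 0  ⇒  +1.
(a,b)_29: α=1, u≡13; β=0, v≡28 (mod 29); (13|29)=+1, (28|29)=+1; sign (−1)^0·+1^0·+1^1 = +1.
(a,b)_∞: sgn(43355)=+, sgn(-546)=−, so +1.
(a,b)_13: α=3, u≡8; β=1, v≡12 (mod 13); (8|13)=-1, (12|13)=+1; sign (−1)^0·-1^1·+1^3 = -1.
(a,b)_5: α=1, u≡1; β=0, v≡4 (mod 5); (1|5)=+1, (4|5)=+1; sign (−1)^0·+1^0·+1^1 = +1.
(a,b)_31: α=4, u≡17; β=2, v≡30 (mod 31); (17|31)=-1, (30|31)=-1; sign (−1)^0·-1^2·-1^4 = +1.
Ram(43355, -546) = {3, 13}; no ℚ_3-point on the conic.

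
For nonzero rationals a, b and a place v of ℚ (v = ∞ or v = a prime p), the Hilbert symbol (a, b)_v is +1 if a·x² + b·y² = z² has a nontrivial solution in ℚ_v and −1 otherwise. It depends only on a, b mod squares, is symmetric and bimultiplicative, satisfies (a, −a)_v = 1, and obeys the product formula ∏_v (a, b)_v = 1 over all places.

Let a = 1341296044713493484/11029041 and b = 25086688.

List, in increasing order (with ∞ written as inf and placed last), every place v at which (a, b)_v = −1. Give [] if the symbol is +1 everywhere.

Mod squares: a ≡ 11, b ≡ 12958. Check v ∈ {∞, 2, 3, 7, 11, 17, 19, 31, 41, 47, 53}.
v=11: a=11^1·(≡1), b=11^3·(≡5) mod 11; (1|11)=+1, (5|11)=+1; (−1)^{1·3·5}·(+1)^3·(+1)^1 = -1.
v=2: v_2(a)=2, v_2(b)=5; units ≡ 3, 7 (mod 8); ε·ε+αω+βω = 1·1+2·0+5·1 ≡ 0  ⇒  (a,b)_2 = +1.
v=17: a=17^2·(≡12), b=17^0·(≡9) mod 17; (12|17)=-1, (9|17)=+1; (−1)^{2·0·8}·(-1)^0·(+1)^2 = +1.
v=7: a=7^2·(≡2), b=7^0·(≡4) mod 7; (2|7)=+1, (4|7)=+1; (−1)^{2·0·3}·(+1)^0·(+1)^2 = +1.
v=31: a=31^2·(≡29), b=31^1·(≡24) mod 31; (29|31)=-1, (24|31)=-1; (−1)^{2·1·15}·(-1)^1·(-1)^2 = -1.
v=3: a=3^-8·(≡2), b=3^0·(≡1) mod 3; (2|3)=-1, (1|3)=+1; (−1)^{-8·0·1}·(-1)^0·(+1)^-8 = +1.
v=41: a=41^-2·(≡19), b=41^0·(≡18) mod 41; (19|41)=-1, (18|41)=+1; (−1)^{-2·0·20}·(-1)^0·(+1)^-2 = +1.
v=47: a=47^2·(≡26), b=47^0·(≡15) mod 47; (26|47)=-1, (15|47)=-1; (−1)^{2·0·23}·(-1)^0·(-1)^2 = +1.
v=∞: 11 > 0 and 12958 > 0  ⇒  (a,b)_∞ = +1.
v=19: a=19^2·(≡4), b=19^1·(≡4) mod 19; (4|19)=+1, (4|19)=+1; (−1)^{2·1·9}·(+1)^1·(+1)^2 = +1.
v=53: a=53^2·(≡11), b=53^0·(≡39) mod 53; (11|53)=+1, (39|53)=-1; (−1)^{2·0·26}·(+1)^0·(-1)^2 = +1.
Ram(11, 12958) = {11, 31}; no ℚ_11-point on the conic.

[11, 31]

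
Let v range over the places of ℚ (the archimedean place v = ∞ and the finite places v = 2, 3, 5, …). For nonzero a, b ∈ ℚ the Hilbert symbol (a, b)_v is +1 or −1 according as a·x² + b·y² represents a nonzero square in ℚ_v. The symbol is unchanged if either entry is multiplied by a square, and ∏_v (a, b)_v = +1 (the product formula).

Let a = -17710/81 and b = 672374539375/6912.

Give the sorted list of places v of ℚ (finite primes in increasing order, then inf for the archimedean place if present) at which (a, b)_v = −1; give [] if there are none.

(a, b) ≡ (-17710, 21) mod (ℚ^×)²; places V = {2, 3, 5, 7, 11, 23, ∞}.
(a,b)_23: α=1, u≡1; β=2, v≡11 (mod 23); (1|23)=+1, (11|23)=-1; sign (−1)^0·+1^2·-1^1 = -1.
(a,b)_2: α=1, β=-8; u≡1, v≡5 (mod 8); ε(u)ε(v)=0·0, αω(v)=1·1, βω(u)=-8·0; sum ≡ 1  ⇒  -1.
(a,b)_∞: sgn(-17710)=−, sgn(21)=+, so +1.
(a,b)_5: α=1, u≡3; β=4, v≡4 (mod 5); (3|5)=-1, (4|5)=+1; sign (−1)^0·-1^4·+1^1 = +1.
(a,b)_3: α=-4, u≡2; β=-3, v≡1 (mod 3); (2|3)=-1, (1|3)=+1; sign (−1)^0·-1^-3·+1^-4 = -1.
(a,b)_11: α=1, u≡10; β=2, v≡6 (mod 11); (10|11)=-1, (6|11)=-1; sign (−1)^0·-1^2·-1^1 = -1.
(a,b)_7: α=1, u≡1; β=5, v≡3 (mod 7); (1|7)=+1, (3|7)=-1; sign (−1)^1·+1^5·-1^1 = +1.
|Ram(-17710, 21)| = 4, even; anisotropic at {2, 3, 11, 23}.

[2, 3, 11, 23]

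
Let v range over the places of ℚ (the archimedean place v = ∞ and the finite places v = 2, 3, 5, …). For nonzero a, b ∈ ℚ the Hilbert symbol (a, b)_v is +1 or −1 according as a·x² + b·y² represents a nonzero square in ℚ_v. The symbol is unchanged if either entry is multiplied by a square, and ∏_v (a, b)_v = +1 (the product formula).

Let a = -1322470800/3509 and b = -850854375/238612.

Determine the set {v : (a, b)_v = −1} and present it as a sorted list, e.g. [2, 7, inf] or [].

[17, inf]

(a, b) ≡ (-493, -3451) mod (ℚ^×)²; places V = {2, 3, 5, 7, 11, 17, 29, ∞}.
(a,b)_29: α=-1, u≡21; β=-1, v≡11 (mod 29); (21|29)=-1, (11|29)=-1; sign (−1)^0·-1^-1·-1^-1 = +1.
(a,b)_3: α=4, u≡2; β=4, v≡2 (mod 3); (2|3)=-1, (2|3)=-1; sign (−1)^0·-1^4·-1^4 = +1.
(a,b)_5: α=2, u≡2; β=4, v≡4 (mod 5); (2|5)=-1, (4|5)=+1; sign (−1)^0·-1^4·+1^2 = +1.
(a,b)_11: α=-2, u≡6; β=-2, v≡1 (mod 11); (6|11)=-1, (1|11)=+1; sign (−1)^0·-1^-2·+1^-2 = +1.
(a,b)_∞: sgn(-493)=−, sgn(-3451)=−, so -1.
(a,b)_7: α=4, u≡1; β=5, v≡2 (mod 7); (1|7)=+1, (2|7)=+1; sign (−1)^0·+1^5·+1^4 = +1.
(a,b)_17: α=1, u≡6; β=-1, v≡1 (mod 17); (6|17)=-1, (1|17)=+1; sign (−1)^0·-1^-1·+1^1 = -1.
(a,b)_2: α=4, β=-2; u≡3, v≡5 (mod 8); ε(u)ε(v)=1·0, αω(v)=4·1, βω(u)=-2·1; sum ≡ 0  ⇒  +1.
|Ram(-493, -3451)| = 2, even; anisotropic at {17, ∞}.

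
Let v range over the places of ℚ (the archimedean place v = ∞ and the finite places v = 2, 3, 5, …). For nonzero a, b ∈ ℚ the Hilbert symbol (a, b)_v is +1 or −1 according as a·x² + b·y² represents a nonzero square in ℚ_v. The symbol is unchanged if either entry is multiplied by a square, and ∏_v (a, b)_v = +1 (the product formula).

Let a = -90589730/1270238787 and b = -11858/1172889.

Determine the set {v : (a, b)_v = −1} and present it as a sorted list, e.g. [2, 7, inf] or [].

[2, 5, 7, inf]

Mod squares: a ≡ -2310, b ≡ -2. Check v ∈ {∞, 2, 3, 5, 7, 11, 19}.
v=3: a=3^-3·(≡1), b=3^-2·(≡1) mod 3; (1|3)=+1, (1|3)=+1; (−1)^{-3·-2·1}·(+1)^-2·(+1)^-3 = +1.
v=19: a=19^-6·(≡13), b=19^-4·(≡4) mod 19; (13|19)=-1, (4|19)=+1; (−1)^{-6·-4·9}·(-1)^-4·(+1)^-6 = +1.
v=∞: -2310 < 0 and -2 < 0  ⇒  (a,b)_∞ = -1.
v=5: a=5^1·(≡2), b=5^0·(≡3) mod 5; (2|5)=-1, (3|5)=-1; (−1)^{1·0·2}·(-1)^0·(-1)^1 = -1.
v=7: a=7^7·(≡5), b=7^2·(≡6) mod 7; (5|7)=-1, (6|7)=-1; (−1)^{7·2·3}·(-1)^2·(-1)^7 = -1.
v=11: a=11^1·(≡7), b=11^2·(≡4) mod 11; (7|11)=-1, (4|11)=+1; (−1)^{1·2·5}·(-1)^2·(+1)^1 = +1.
v=2: v_2(a)=1, v_2(b)=1; units ≡ 5, 7 (mod 8); ε·ε+αω+βω = 0·1+1·0+1·1 ≡ 1  ⇒  (a,b)_2 = -1.
(-2310, -2 / ℚ) ramifies at {2, 5, 7, ∞}: a division algebra.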